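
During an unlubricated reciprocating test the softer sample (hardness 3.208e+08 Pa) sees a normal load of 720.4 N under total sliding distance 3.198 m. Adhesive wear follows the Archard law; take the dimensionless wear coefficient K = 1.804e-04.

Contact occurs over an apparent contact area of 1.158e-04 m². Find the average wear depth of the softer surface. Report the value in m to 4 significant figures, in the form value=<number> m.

value=1.119e-05 m

Intermediates appear rounded, and every step maintains full precision. Rounded once at the end to four significant digits.
As SI base values: W = 720.4 N, H = 3.208e+08 Pa, K = 1.804e-04.
Worn volume V = K·W·L/H = 1.804e-04 · 720.4 · 3.198 / 3.208e+08 = 1.296e-09 m³.
Depth h = V/A = 1.296e-09 / 1.158e-04 = 1.119e-05 m.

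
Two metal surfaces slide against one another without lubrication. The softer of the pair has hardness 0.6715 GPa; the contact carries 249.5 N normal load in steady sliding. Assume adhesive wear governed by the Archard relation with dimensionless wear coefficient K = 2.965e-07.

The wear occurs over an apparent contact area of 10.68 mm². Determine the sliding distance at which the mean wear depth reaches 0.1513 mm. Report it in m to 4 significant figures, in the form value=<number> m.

value=1.467e+04 m

Intermediate values are printed rounded, and the algebra holds full float precision. Rounded once at the end, at four significant figures.
Convert: Hardness H = 0.6715 GPa = 6.715e+08 Pa.
Convert: Contact area A = 10.68 mm² = 1.068e-05 m².
Convert: Depth limit h_lim = 0.1513 mm = 1.513e-04 m.
Working in SI base units: W = 249.5 N, H = 6.715e+08 Pa, K = 2.965e-07.
Wearable volume V_lim = h_lim·A = 1.513e-04 · 1.068e-05 = 1.616e-09 m³.
Inverting, life L = V_lim·H/(K·W) = 1.616e-09 · 6.715e+08 / (2.965e-07 · 249.5) = 1.467e+04 m.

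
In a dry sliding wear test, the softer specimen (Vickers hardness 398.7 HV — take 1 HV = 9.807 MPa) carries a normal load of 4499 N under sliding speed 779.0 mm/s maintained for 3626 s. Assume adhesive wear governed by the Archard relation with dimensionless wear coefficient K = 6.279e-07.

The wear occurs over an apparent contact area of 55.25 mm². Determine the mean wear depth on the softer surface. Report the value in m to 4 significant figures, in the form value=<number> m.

Every step holds full precision, and intermediates are shown rounded. Rounded once at the end: four significant digits.
Sliding speed v = 779.0 mm/s = 0.7790 m/s. Sliding distance L = v·t = 0.7790 m/s × 3626 s = 2825 m.
Hardness H = 398.7 HV × 9.807 MPa/HV = 3910 MPa = 3.910e+09 Pa.
Contact area A = 55.25 mm² = 5.525e-05 m².
Collected in SI base units: W = 4499 N, H = 3.910e+09 Pa, K = 6.279e-07.
Archard relation: V = K·W·L/H = 6.279e-07 · 4499 · 2825 / 3.910e+09 = 2.041e-09 m³.
Mean wear depth h = V/A = 2.041e-09 / 5.525e-05 = 3.694e-05 m.

value=3.694e-05 m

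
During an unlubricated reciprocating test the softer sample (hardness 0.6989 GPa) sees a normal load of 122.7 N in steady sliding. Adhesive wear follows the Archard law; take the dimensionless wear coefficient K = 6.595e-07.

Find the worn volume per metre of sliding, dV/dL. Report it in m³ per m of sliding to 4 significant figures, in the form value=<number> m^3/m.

Intermediates are shown rounded. Every step runs at full float precision; rounded just once to four significant digits.
Convert: Hardness H = 0.6989 GPa = 6.989e+08 Pa.
Working in SI base units: W = 122.7 N, H = 6.989e+08 Pa, K = 6.595e-07.
Volumetric rate dV/dL = K·W/H, so: 6.595e-07 · 122.7 / 6.989e+08 = 1.158e-13 m³/m.

value=1.158e-13 m^3/m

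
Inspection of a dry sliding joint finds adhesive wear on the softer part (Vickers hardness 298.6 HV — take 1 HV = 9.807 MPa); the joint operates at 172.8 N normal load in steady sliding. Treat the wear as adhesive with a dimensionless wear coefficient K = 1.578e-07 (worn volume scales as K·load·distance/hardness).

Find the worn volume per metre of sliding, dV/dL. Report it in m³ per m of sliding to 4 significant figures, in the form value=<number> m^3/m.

value=9.312e-15 m^3/m

Each operation carries full precision — intermediates are shown rounded; rounded just once: 4 significant figures.
Convert: Hardness H = 298.6 HV × 9.807 MPa/HV = 2928 MPa = 2.928e+09 Pa.
Restated in SI base units: W = 172.8 N, H = 2.928e+09 Pa, K = 1.578e-07.
Wear rate dV/dL = K·W/H — distance-free: 1.578e-07 · 172.8 / 2.928e+09 = 9.312e-15 m³/m.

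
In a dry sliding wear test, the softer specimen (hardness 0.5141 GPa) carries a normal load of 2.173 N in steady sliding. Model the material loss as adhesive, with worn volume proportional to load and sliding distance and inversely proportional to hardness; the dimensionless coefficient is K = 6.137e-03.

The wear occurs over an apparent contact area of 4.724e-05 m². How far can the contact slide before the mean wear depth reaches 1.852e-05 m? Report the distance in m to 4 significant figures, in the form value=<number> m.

value=33.73 m

Quoted intermediates are rounded; the computation maintains full float precision, and rounded once at the end, at 4 significant digits.
Convert: Hardness H = 0.5141 GPa = 5.141e+08 Pa.
In SI base units: W = 2.173 N, H = 5.141e+08 Pa, K = 6.137e-03.
Allowed volume V_lim = h_lim·A = 1.852e-05 · 4.724e-05 = 8.749e-10 m³.
Inverting, life L = V_lim·H/(K·W) = 8.749e-10 · 5.141e+08 / (6.137e-03 · 2.173) = 33.73 m.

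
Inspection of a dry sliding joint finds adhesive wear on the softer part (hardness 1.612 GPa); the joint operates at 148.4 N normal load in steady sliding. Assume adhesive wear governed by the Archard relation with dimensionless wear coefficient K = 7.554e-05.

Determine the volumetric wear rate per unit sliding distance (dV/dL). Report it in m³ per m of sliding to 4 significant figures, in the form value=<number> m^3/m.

value=6.954e-12 m^3/m

Shown intermediates are rounded, and all working math maintains full float precision — one final rounding to four significant digits.
Convert: Hardness H = 1.612 GPa = 1.612e+09 Pa.
Expressed in SI base units: W = 148.4 N, H = 1.612e+09 Pa, K = 7.554e-05.
Wear rate dV/dL = K·W/H — distance-free: 7.554e-05 · 148.4 / 1.612e+09 = 6.954e-12 m³/m.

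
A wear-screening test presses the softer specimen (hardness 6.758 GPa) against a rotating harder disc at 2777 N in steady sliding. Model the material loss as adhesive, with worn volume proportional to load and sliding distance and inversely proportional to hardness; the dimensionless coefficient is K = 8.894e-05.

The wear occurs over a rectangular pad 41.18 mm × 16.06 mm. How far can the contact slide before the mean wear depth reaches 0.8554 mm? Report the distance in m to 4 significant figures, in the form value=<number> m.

Shown intermediates are rounded; every step holds full precision. Rounded once at the end: four significant figures.
Convert: Hardness H = 6.758 GPa = 6.758e+09 Pa.
Convert: Pad sides 41.18 mm × 16.06 mm = 0.04118 m × 0.01606 m. Contact area A = 0.04118 m × 0.01606 m = 6.614e-04 m².
Convert: Depth limit h_lim = 0.8554 mm = 8.554e-04 m.
In SI base units, W = 2777 N, H = 6.758e+09 Pa, K = 8.894e-05.
Allowed volume V_lim = h_lim·A = 8.554e-04 · 6.614e-04 = 5.657e-07 m³.
So the life L = V_lim·H/(K·W) = 5.657e-07 · 6.758e+09 / (8.894e-05 · 2777) = 1.548e+04 m.

value=1.548e+04 m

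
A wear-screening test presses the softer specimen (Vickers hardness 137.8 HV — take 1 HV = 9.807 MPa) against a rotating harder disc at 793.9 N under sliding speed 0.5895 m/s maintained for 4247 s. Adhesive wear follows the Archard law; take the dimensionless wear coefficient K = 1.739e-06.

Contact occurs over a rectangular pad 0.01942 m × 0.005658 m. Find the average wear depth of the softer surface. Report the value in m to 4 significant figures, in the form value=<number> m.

Every step holds exact precision; intermediates are shown rounded; one last rounding, at four significant digits.
Path length L = v·t = 0.5895 m/s × 4247 s = 2504 m.
Hardness H = 137.8 HV × 9.807 MPa/HV = 1351 MPa = 1.351e+09 Pa.
Contact area A = 0.01942 m × 0.005658 m = 1.099e-04 m².
SI base units throughout: W = 793.9 N, H = 1.351e+09 Pa, K = 1.739e-06.
Worn volume V = K·W·L/H = 1.739e-06 · 793.9 · 2504 / 1.351e+09 = 2.558e-09 m³.
Mean wear depth h = V/A = 2.558e-09 / 1.099e-04 = 2.328e-05 m.

value=2.328e-05 m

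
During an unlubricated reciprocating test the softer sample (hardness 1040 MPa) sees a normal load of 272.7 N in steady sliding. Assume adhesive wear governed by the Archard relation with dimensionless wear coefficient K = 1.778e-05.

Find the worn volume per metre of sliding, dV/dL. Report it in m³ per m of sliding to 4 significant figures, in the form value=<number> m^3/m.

value=4.662e-12 m^3/m

The algebra runs at full precision; the intermediates are shown rounded; a single final rounding, at 4 significant figures.
Hardness H = 1040 MPa = 1.040e+09 Pa.
Collected in SI base units: W = 272.7 N, H = 1.040e+09 Pa, K = 1.778e-05.
Volumetric rate dV/dL = K·W/H: 1.778e-05 · 272.7 / 1.040e+09 = 4.662e-12 m³/m.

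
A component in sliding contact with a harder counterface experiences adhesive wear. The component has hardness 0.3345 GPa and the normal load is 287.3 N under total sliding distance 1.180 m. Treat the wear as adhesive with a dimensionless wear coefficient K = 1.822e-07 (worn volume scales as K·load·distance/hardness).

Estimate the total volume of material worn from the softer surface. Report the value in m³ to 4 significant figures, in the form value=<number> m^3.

Intermediates are shown rounded — each operation maintains full precision — rounded once at the end to four significant figures.
Convert: Hardness H = 0.3345 GPa = 3.345e+08 Pa.
Expressed in SI base units: W = 287.3 N, H = 3.345e+08 Pa, K = 1.822e-07.
By Archard's law, V = K·W·L/H = 1.822e-07 · 287.3 · 1.180 / 3.345e+08 = 1.847e-13 m³.

value=1.847e-13 m^3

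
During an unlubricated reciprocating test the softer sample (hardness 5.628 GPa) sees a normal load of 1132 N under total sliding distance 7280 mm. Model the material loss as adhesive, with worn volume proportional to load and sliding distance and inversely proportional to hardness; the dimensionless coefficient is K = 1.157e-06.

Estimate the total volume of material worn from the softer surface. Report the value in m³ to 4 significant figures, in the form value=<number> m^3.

value=1.694e-12 m^3

The computation carries full float precision, and intermediates are printed rounded, and one last rounding, at four significant figures.
Convert: Path length L = 7280 mm = 7.280 m.
Convert: Hardness H = 5.628 GPa = 5.628e+09 Pa.
Collected in SI base units: W = 1132 N, H = 5.628e+09 Pa, K = 1.157e-06.
Apply Archard: V = K·W·L/H = 1.157e-06 · 1132 · 7.280 / 5.628e+09 = 1.694e-12 m³.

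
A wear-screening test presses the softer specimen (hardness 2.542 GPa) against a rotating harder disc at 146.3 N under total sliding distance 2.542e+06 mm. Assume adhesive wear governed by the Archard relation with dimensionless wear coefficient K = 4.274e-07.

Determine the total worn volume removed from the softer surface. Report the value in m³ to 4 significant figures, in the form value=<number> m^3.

Intermediates are shown rounded. Each operation runs at full precision — a lone final rounding to four significant digits.
Convert: Path length L = 2.542e+06 mm = 2542 m.
Convert: Hardness H = 2.542 GPa = 2.542e+09 Pa.
In SI base units, W = 146.3 N, H = 2.542e+09 Pa, K = 4.274e-07.
Archard relation: V = K·W·L/H = 4.274e-07 · 146.3 · 2542 / 2.542e+09 = 6.253e-11 m³.

value=6.253e-11 m^3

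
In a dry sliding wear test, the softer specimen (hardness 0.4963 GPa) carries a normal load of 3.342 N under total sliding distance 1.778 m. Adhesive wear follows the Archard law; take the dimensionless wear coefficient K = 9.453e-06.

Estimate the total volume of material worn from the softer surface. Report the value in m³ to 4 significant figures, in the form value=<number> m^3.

value=1.132e-13 m^3

The intermediates are printed rounded — the algebra keeps full precision. Rounded just once to four significant digits.
Hardness H = 0.4963 GPa = 4.963e+08 Pa.
Expressed in SI base units: W = 3.342 N, H = 4.963e+08 Pa, K = 9.453e-06.
Archard volume V = K·W·L/H = 9.453e-06 · 3.342 · 1.778 / 4.963e+08 = 1.132e-13 m³.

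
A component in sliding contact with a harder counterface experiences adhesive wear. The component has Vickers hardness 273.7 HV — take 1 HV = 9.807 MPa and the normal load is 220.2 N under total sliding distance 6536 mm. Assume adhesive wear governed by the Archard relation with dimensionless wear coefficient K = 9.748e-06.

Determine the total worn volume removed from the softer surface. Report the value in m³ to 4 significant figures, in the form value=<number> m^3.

value=5.227e-12 m^3

Intermediate values appear rounded. The computation maintains full precision. Rounded once at the end to four significant digits.
Convert: The distance L = 6536 mm = 6.536 m.
Convert: Hardness H = 273.7 HV × 9.807 MPa/HV = 2684 MPa = 2.684e+09 Pa.
Expressed in SI base units: W = 220.2 N, H = 2.684e+09 Pa, K = 9.748e-06.
Archard volume V = K·W·L/H = 9.748e-06 · 220.2 · 6.536 / 2.684e+09 = 5.227e-12 m³.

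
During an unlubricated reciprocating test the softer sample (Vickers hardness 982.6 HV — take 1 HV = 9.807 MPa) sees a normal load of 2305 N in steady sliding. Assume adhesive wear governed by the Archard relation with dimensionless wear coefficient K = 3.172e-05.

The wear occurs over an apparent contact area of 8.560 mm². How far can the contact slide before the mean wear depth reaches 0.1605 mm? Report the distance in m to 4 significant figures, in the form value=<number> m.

value=181.1 m

Intermediate values appear rounded, and the algebra keeps full precision — rounded just once to 4 significant digits.
Hardness H = 982.6 HV × 9.807 MPa/HV = 9636 MPa = 9.636e+09 Pa.
Contact area A = 8.560 mm² = 8.560e-06 m².
Depth limit h_lim = 0.1605 mm = 1.605e-04 m.
Expressed in SI base units: W = 2305 N, H = 9.636e+09 Pa, K = 3.172e-05.
Allowed volume V_lim = h_lim·A = 1.605e-04 · 8.560e-06 = 1.374e-09 m³.
Sliding life L = V_lim·H/(K·W) = 1.374e-09 · 9.636e+09 / (3.172e-05 · 2305) = 181.1 m.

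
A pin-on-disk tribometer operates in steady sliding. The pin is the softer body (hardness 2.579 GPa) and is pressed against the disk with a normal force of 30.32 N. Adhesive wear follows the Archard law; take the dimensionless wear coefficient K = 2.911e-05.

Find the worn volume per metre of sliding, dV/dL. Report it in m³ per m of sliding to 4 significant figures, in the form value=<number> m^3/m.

Intermediates are shown rounded — all working math carries full float precision; rounded just once to 4 significant figures.
Convert: Hardness H = 2.579 GPa = 2.579e+09 Pa.
SI base units throughout: W = 30.32 N, H = 2.579e+09 Pa, K = 2.911e-05.
Sliding wear rate dV/dL = K·W/H, so: 2.911e-05 · 30.32 / 2.579e+09 = 3.422e-13 m³/m.

value=3.422e-13 m^3/m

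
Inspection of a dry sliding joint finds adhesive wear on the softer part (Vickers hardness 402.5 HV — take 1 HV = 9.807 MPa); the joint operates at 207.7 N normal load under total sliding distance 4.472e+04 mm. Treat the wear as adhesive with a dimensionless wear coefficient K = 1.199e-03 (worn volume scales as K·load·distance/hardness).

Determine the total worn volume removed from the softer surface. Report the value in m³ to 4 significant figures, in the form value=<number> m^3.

The computation runs at exact precision, and intermediate values are printed rounded; one final rounding: four significant figures.
Sliding distance L = 4.472e+04 mm = 44.72 m.
Hardness H = 402.5 HV × 9.807 MPa/HV = 3947 MPa = 3.947e+09 Pa.
In SI base units, W = 207.7 N, H = 3.947e+09 Pa, K = 1.199e-03.
The Archard volume V = K·W·L/H = 1.199e-03 · 207.7 · 44.72 / 3.947e+09 = 2.821e-09 m³.

value=2.821e-09 m^3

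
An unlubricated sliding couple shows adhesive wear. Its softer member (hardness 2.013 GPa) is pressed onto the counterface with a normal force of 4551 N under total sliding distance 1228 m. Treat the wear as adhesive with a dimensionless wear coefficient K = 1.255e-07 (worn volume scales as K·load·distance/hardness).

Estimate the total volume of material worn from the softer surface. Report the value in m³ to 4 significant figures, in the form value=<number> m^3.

value=3.484e-10 m^3

Every step carries full precision. Intermediate values are printed rounded. Rounded once at the end to four significant digits.
Convert: Hardness H = 2.013 GPa = 2.013e+09 Pa.
SI base units throughout: W = 4551 N, H = 2.013e+09 Pa, K = 1.255e-07.
Archard volume V = K·W·L/H = 1.255e-07 · 4551 · 1228 / 2.013e+09 = 3.484e-10 m³.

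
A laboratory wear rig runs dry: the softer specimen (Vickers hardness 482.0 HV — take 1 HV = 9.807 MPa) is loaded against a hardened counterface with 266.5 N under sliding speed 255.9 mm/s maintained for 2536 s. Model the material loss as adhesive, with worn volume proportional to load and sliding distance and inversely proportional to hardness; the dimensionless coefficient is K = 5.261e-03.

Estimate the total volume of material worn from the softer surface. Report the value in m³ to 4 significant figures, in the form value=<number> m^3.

value=1.925e-07 m^3

Printed values are rounded. All arithmetic runs at full precision. Rounded just once, at 4 significant digits.
Convert: Sliding speed v = 255.9 mm/s = 0.2559 m/s. Distance L = v·t = 0.2559 m/s × 2536 s = 649.0 m.
Convert: Hardness H = 482.0 HV × 9.807 MPa/HV = 4727 MPa = 4.727e+09 Pa.
Collected in SI base units: W = 266.5 N, H = 4.727e+09 Pa, K = 5.261e-03.
Apply Archard: V = K·W·L/H = 5.261e-03 · 266.5 · 649.0 / 4.727e+09 = 1.925e-07 m³.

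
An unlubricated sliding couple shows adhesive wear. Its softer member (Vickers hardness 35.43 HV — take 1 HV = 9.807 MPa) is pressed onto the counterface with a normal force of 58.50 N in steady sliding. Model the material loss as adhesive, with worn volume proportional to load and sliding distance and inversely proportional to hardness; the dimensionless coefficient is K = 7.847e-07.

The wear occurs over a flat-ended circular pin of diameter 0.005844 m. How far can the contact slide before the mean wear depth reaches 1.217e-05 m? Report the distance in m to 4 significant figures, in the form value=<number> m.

All arithmetic maintains full precision; printed values are rounded — rounded once at the end: 4 significant digits.
Convert: Hardness H = 35.43 HV × 9.807 MPa/HV = 347.5 MPa = 3.475e+08 Pa.
Convert: Contact area A = π·d²/4 = π·(0.005844 m)²/4 = 2.682e-05 m².
SI base units throughout: W = 58.50 N, H = 3.475e+08 Pa, K = 7.847e-07.
Permissible volume V_lim = h_lim·A = 1.217e-05 · 2.682e-05 = 3.264e-10 m³.
Sliding life L = V_lim·H/(K·W) = 3.264e-10 · 3.475e+08 / (7.847e-07 · 58.50) = 2471 m.

value=2471 m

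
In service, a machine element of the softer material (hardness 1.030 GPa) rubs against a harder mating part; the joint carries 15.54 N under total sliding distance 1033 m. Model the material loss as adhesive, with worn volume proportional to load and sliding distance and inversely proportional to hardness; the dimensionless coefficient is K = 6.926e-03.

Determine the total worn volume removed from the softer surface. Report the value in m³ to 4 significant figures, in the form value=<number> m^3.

Intermediates appear rounded, and each operation carries full precision, and rounded once at the end: 4 significant figures.
Convert: Hardness H = 1.030 GPa = 1.030e+09 Pa.
Collected in SI base units: W = 15.54 N, H = 1.030e+09 Pa, K = 6.926e-03.
Apply Archard: V = K·W·L/H = 6.926e-03 · 15.54 · 1033 / 1.030e+09 = 1.079e-07 m³.

value=1.079e-07 m^3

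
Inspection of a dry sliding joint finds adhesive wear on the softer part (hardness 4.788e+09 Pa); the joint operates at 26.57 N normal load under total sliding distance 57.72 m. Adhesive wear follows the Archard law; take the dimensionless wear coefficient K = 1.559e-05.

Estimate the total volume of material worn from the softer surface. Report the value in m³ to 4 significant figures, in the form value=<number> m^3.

The algebra runs at full float precision. The intermediates are displayed rounded; one last rounding to 4 significant digits.
As SI base values: W = 26.57 N, H = 4.788e+09 Pa, K = 1.559e-05.
Apply Archard: V = K·W·L/H = 1.559e-05 · 26.57 · 57.72 / 4.788e+09 = 4.994e-12 m³.

value=4.994e-12 m^3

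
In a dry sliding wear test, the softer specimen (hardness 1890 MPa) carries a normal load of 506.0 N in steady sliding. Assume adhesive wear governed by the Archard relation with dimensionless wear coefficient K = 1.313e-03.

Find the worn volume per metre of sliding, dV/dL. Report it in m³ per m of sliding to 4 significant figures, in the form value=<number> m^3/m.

value=3.515e-10 m^3/m

The intermediates are shown rounded. The computation maintains full precision, and rounded just once to four significant figures.
Convert: Hardness H = 1890 MPa = 1.890e+09 Pa.
As SI base values: W = 506.0 N, H = 1.890e+09 Pa, K = 1.313e-03.
Sliding wear rate dV/dL = K·W/H (no L dependence): 1.313e-03 · 506.0 / 1.890e+09 = 3.515e-10 m³/m.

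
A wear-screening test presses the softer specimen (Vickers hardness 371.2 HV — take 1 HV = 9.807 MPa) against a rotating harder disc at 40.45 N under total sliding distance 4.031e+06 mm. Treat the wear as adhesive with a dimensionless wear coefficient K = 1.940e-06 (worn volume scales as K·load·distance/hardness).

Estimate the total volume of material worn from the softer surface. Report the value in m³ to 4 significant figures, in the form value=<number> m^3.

The intermediates are displayed rounded. The computation runs at full float precision, and one last rounding, at 4 significant figures.
Sliding distance L = 4.031e+06 mm = 4031 m.
Hardness H = 371.2 HV × 9.807 MPa/HV = 3640 MPa = 3.640e+09 Pa.
As SI base values: W = 40.45 N, H = 3.640e+09 Pa, K = 1.940e-06.
By Archard's law, V = K·W·L/H = 1.940e-06 · 40.45 · 4031 / 3.640e+09 = 8.689e-11 m³.

value=8.689e-11 m^3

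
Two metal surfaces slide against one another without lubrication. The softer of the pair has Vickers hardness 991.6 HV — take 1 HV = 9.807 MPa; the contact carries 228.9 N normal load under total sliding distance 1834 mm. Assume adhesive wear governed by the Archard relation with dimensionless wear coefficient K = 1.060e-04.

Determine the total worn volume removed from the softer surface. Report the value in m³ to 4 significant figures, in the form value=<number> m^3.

value=4.576e-12 m^3

All arithmetic runs at full float precision; intermediate values are printed rounded; rounded just once: four significant figures.
Path length L = 1834 mm = 1.834 m.
Hardness H = 991.6 HV × 9.807 MPa/HV = 9725 MPa = 9.725e+09 Pa.
In SI base units, W = 228.9 N, H = 9.725e+09 Pa, K = 1.060e-04.
Archard volume V = K·W·L/H = 1.060e-04 · 228.9 · 1.834 / 9.725e+09 = 4.576e-12 m³.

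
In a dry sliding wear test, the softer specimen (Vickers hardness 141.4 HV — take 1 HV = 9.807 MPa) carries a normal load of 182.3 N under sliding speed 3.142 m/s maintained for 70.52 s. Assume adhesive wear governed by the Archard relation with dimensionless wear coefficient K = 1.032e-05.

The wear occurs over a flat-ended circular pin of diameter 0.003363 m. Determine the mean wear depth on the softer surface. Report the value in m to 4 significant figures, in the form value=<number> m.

value=3.384e-05 m

The algebra holds exact precision — intermediate values are shown rounded — one last rounding: 4 significant digits.
Total distance L = v·t = 3.142 m/s × 70.52 s = 221.6 m.
Hardness H = 141.4 HV × 9.807 MPa/HV = 1387 MPa = 1.387e+09 Pa.
Contact area A = π·d²/4 = π·(0.003363 m)²/4 = 8.883e-06 m².
Expressed in SI base units: W = 182.3 N, H = 1.387e+09 Pa, K = 1.032e-05.
Wear volume V = K·W·L/H = 1.032e-05 · 182.3 · 221.6 / 1.387e+09 = 3.006e-10 m³.
Wear depth h = V/A = 3.006e-10 / 8.883e-06 = 3.384e-05 m.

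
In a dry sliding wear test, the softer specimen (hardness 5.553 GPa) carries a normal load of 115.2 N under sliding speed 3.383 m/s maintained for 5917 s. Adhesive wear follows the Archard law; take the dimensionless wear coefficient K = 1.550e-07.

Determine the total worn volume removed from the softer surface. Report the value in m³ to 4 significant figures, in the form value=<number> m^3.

value=6.437e-11 m^3

Intermediates are displayed rounded — every step runs at exact precision; one final rounding, at four significant digits.
Convert: Path length L = v·t = 3.383 m/s × 5917 s = 2.002e+04 m.
Convert: Hardness H = 5.553 GPa = 5.553e+09 Pa.
SI base units throughout: W = 115.2 N, H = 5.553e+09 Pa, K = 1.550e-07.
Wear volume V = K·W·L/H = 1.550e-07 · 115.2 · 2.002e+04 / 5.553e+09 = 6.437e-11 m³.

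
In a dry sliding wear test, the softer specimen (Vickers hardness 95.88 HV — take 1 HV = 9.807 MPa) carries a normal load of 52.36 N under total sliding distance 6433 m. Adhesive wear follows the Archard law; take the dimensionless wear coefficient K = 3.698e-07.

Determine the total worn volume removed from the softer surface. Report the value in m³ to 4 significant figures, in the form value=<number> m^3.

The intermediates are shown rounded — every step keeps full float precision; one last rounding to four significant figures.
Hardness H = 95.88 HV × 9.807 MPa/HV = 940.3 MPa = 9.403e+08 Pa.
In SI base units: W = 52.36 N, H = 9.403e+08 Pa, K = 3.698e-07.
Apply Archard: V = K·W·L/H = 3.698e-07 · 52.36 · 6433 / 9.403e+08 = 1.325e-10 m³.

value=1.325e-10 m^3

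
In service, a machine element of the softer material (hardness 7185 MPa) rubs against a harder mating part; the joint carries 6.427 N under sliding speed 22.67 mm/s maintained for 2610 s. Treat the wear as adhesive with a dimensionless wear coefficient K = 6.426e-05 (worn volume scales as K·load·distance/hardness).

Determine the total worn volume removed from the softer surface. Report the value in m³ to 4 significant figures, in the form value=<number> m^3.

value=3.401e-12 m^3

Displayed values are rounded — all arithmetic carries full precision, and one final rounding to four significant digits.
Sliding speed v = 22.67 mm/s = 0.02267 m/s. Sliding distance L = v·t = 0.02267 m/s × 2610 s = 59.17 m.
Hardness H = 7185 MPa = 7.185e+09 Pa.
As SI base values: W = 6.427 N, H = 7.185e+09 Pa, K = 6.426e-05.
Worn volume V = K·W·L/H = 6.426e-05 · 6.427 · 59.17 / 7.185e+09 = 3.401e-12 m³.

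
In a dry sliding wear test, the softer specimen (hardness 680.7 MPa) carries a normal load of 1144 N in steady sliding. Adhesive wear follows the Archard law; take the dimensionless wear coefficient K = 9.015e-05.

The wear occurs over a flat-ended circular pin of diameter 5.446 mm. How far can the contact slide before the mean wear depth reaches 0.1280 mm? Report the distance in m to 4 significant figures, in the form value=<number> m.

value=19.68 m

Intermediate values are printed rounded; all working math holds full precision. Rounded just once, at 4 significant digits.
Hardness H = 680.7 MPa = 6.807e+08 Pa.
Pin diameter d = 5.446 mm = 0.005446 m. Contact area A = π·d²/4 = π·(0.005446 m)²/4 = 2.329e-05 m².
Depth limit h_lim = 0.1280 mm = 1.280e-04 m.
As SI base values: W = 1144 N, H = 6.807e+08 Pa, K = 9.015e-05.
Permissible volume V_lim = h_lim·A = 1.280e-04 · 2.329e-05 = 2.982e-09 m³.
Sliding life L = V_lim·H/(K·W) = 2.982e-09 · 6.807e+08 / (9.015e-05 · 1144) = 19.68 m.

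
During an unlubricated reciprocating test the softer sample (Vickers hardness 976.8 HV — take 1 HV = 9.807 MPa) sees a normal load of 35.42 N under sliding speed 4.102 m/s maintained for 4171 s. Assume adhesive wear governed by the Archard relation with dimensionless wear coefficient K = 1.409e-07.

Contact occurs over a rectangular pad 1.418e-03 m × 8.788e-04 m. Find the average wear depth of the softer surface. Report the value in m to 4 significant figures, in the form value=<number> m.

value=7.153e-06 m

Intermediate values appear rounded — each operation holds full precision, and one final rounding: four significant figures.
The distance L = v·t = 4.102 m/s × 4171 s = 1.711e+04 m.
Hardness H = 976.8 HV × 9.807 MPa/HV = 9579 MPa = 9.579e+09 Pa.
Contact area A = 1.418e-03 m × 8.788e-04 m = 1.246e-06 m².
Collected in SI base units: W = 35.42 N, H = 9.579e+09 Pa, K = 1.409e-07.
Worn volume V = K·W·L/H = 1.409e-07 · 35.42 · 1.711e+04 / 9.579e+09 = 8.914e-12 m³.
Mean depth h = V/A = 8.914e-12 / 1.246e-06 = 7.153e-06 m.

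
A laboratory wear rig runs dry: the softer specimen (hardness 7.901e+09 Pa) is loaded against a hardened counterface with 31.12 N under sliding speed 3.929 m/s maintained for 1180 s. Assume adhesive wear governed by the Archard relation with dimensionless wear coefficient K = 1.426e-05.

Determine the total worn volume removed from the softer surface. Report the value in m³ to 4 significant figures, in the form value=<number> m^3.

value=2.604e-10 m^3

Every step keeps full float precision — intermediate values are printed rounded, and rounded once at the end to four significant figures.
Convert: Distance covered L = v·t = 3.929 m/s × 1180 s = 4636 m.
Expressed in SI base units: W = 31.12 N, H = 7.901e+09 Pa, K = 1.426e-05.
The Archard volume V = K·W·L/H = 1.426e-05 · 31.12 · 4636 / 7.901e+09 = 2.604e-10 m³.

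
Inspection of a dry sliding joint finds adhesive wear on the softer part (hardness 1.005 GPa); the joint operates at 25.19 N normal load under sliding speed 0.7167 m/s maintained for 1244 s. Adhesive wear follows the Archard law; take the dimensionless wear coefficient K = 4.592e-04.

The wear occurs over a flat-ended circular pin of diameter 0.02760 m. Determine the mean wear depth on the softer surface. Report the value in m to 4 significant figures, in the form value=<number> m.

Intermediate values are displayed rounded. Each operation maintains full float precision, and rounded once at the end: four significant figures.
Convert: Path length L = v·t = 0.7167 m/s × 1244 s = 891.6 m.
Convert: Hardness H = 1.005 GPa = 1.005e+09 Pa.
Convert: Contact area A = π·d²/4 = π·(0.02760 m)²/4 = 5.983e-04 m².
Collected in SI base units: W = 25.19 N, H = 1.005e+09 Pa, K = 4.592e-04.
Archard relation: V = K·W·L/H = 4.592e-04 · 25.19 · 891.6 / 1.005e+09 = 1.026e-08 m³.
Mean depth h = V/A = 1.026e-08 / 5.983e-04 = 1.715e-05 m.

value=1.715e-05 m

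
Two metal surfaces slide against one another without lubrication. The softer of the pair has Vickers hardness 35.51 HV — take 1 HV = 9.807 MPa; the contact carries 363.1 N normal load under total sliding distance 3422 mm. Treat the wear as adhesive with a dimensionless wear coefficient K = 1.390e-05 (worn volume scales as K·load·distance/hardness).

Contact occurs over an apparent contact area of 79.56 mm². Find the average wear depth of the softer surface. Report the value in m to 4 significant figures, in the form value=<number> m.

The algebra holds full float precision, and intermediate values appear rounded — rounded once at the end, at 4 significant digits.
Convert: Sliding distance L = 3422 mm = 3.422 m.
Convert: Hardness H = 35.51 HV × 9.807 MPa/HV = 348.2 MPa = 3.482e+08 Pa.
Convert: Contact area A = 79.56 mm² = 7.956e-05 m².
Restated in SI base units: W = 363.1 N, H = 3.482e+08 Pa, K = 1.390e-05.
Wear volume V = K·W·L/H = 1.390e-05 · 363.1 · 3.422 / 3.482e+08 = 4.959e-11 m³.
Depth of wear h = V/A = 4.959e-11 / 7.956e-05 = 6.234e-07 m.

value=6.234e-07 m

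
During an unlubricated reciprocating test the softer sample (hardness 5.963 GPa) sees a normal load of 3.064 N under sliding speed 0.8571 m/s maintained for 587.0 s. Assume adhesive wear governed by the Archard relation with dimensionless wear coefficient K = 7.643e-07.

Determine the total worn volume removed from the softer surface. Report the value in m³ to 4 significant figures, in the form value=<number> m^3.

value=1.976e-13 m^3

Quoted intermediates are rounded — every step holds exact precision — rounded once at the end: 4 significant digits.
Total distance L = v·t = 0.8571 m/s × 587.0 s = 503.1 m.
Hardness H = 5.963 GPa = 5.963e+09 Pa.
Collected in SI base units: W = 3.064 N, H = 5.963e+09 Pa, K = 7.643e-07.
Wear volume V = K·W·L/H = 7.643e-07 · 3.064 · 503.1 / 5.963e+09 = 1.976e-13 m³.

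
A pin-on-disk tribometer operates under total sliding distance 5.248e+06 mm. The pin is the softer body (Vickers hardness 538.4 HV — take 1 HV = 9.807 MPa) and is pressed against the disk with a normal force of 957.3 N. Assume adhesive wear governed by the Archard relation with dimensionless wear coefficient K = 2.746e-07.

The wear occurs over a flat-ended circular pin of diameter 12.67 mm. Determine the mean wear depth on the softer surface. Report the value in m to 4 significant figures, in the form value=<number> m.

The algebra maintains full float precision — printed values are rounded, and rounded just once to four significant figures.
The distance L = 5.248e+06 mm = 5248 m.
Hardness H = 538.4 HV × 9.807 MPa/HV = 5280 MPa = 5.280e+09 Pa.
Pin diameter d = 12.67 mm = 0.01267 m. Contact area A = π·d²/4 = π·(0.01267 m)²/4 = 1.261e-04 m².
As SI base values: W = 957.3 N, H = 5.280e+09 Pa, K = 2.746e-07.
By Archard's law, V = K·W·L/H = 2.746e-07 · 957.3 · 5248 / 5.280e+09 = 2.613e-10 m³.
Average depth h = V/A = 2.613e-10 / 1.261e-04 = 2.072e-06 m.

value=2.072e-06 m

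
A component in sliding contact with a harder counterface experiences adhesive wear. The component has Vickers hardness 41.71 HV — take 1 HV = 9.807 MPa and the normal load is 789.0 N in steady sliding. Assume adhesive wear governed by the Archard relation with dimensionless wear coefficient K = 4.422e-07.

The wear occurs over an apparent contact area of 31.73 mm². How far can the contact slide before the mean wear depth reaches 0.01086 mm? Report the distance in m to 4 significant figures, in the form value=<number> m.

The computation keeps exact precision, and the intermediates appear rounded; one final rounding, at four significant digits.
Hardness H = 41.71 HV × 9.807 MPa/HV = 409.0 MPa = 4.090e+08 Pa.
Contact area A = 31.73 mm² = 3.173e-05 m².
Depth limit h_lim = 0.01086 mm = 1.086e-05 m.
Collected in SI base units: W = 789.0 N, H = 4.090e+08 Pa, K = 4.422e-07.
At the depth limit, V_lim = h_lim·A = 1.086e-05 · 3.173e-05 = 3.446e-10 m³.
Life L = V_lim·H/(K·W) = 3.446e-10 · 4.090e+08 / (4.422e-07 · 789.0) = 404.0 m.

value=404.0 m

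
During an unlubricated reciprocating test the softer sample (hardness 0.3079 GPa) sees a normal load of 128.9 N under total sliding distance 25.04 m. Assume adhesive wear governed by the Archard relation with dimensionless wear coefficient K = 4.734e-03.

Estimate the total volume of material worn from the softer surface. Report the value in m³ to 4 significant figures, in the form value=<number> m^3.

value=4.963e-08 m^3

Each operation keeps exact precision — the intermediates are displayed rounded, and rounded just once: four significant digits.
Hardness H = 0.3079 GPa = 3.079e+08 Pa.
Working in SI base units: W = 128.9 N, H = 3.079e+08 Pa, K = 4.734e-03.
The Archard volume V = K·W·L/H = 4.734e-03 · 128.9 · 25.04 / 3.079e+08 = 4.963e-08 m³.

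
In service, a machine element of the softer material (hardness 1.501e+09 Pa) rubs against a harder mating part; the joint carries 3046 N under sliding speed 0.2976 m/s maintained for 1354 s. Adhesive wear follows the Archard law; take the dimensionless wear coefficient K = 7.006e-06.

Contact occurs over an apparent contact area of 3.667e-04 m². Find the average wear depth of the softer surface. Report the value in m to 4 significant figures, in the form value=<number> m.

Intermediates are displayed rounded, and each operation holds exact precision. Rounded once at the end: 4 significant figures.
Convert: Path length L = v·t = 0.2976 m/s × 1354 s = 403.0 m.
Collected in SI base units: W = 3046 N, H = 1.501e+09 Pa, K = 7.006e-06.
Worn volume V = K·W·L/H = 7.006e-06 · 3046 · 403.0 / 1.501e+09 = 5.729e-09 m³.
Average depth h = V/A = 5.729e-09 / 3.667e-04 = 1.562e-05 m.

value=1.562e-05 m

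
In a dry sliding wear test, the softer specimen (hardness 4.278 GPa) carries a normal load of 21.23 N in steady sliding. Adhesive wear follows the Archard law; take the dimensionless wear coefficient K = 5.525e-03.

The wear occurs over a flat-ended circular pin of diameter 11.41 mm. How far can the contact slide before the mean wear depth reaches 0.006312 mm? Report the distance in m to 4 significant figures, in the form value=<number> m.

Intermediates are displayed rounded — the computation maintains exact precision, and one final rounding, at four significant figures.
Hardness H = 4.278 GPa = 4.278e+09 Pa.
Pin diameter d = 11.41 mm = 0.01141 m. Contact area A = π·d²/4 = π·(0.01141 m)²/4 = 1.022e-04 m².
Depth limit h_lim = 0.006312 mm = 6.312e-06 m.
Collected in SI base units: W = 21.23 N, H = 4.278e+09 Pa, K = 5.525e-03.
At the depth limit, V_lim = h_lim·A = 6.312e-06 · 1.022e-04 = 6.454e-10 m³.
Thus life L = V_lim·H/(K·W) = 6.454e-10 · 4.278e+09 / (5.525e-03 · 21.23) = 23.54 m.

value=23.54 m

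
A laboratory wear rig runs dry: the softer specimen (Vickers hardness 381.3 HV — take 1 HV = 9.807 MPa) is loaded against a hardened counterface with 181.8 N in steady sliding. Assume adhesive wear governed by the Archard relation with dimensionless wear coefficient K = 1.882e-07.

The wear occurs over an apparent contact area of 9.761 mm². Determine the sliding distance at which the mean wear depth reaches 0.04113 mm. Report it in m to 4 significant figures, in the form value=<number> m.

Quoted intermediates are rounded — all arithmetic runs at full float precision; rounded just once, at 4 significant digits.
Hardness H = 381.3 HV × 9.807 MPa/HV = 3739 MPa = 3.739e+09 Pa.
Contact area A = 9.761 mm² = 9.761e-06 m².
Depth limit h_lim = 0.04113 mm = 4.113e-05 m.
Working in SI base units: W = 181.8 N, H = 3.739e+09 Pa, K = 1.882e-07.
Wearable volume V_lim = h_lim·A = 4.113e-05 · 9.761e-06 = 4.015e-10 m³.
Inverting, life L = V_lim·H/(K·W) = 4.015e-10 · 3.739e+09 / (1.882e-07 · 181.8) = 4.388e+04 m.

value=4.388e+04 m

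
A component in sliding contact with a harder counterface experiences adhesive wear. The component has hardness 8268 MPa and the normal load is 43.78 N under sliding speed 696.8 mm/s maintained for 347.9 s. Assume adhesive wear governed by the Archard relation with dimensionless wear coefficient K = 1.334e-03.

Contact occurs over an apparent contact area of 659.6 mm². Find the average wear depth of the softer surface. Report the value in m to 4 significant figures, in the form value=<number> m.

value=2.596e-06 m

The algebra holds full float precision; quoted intermediates are rounded; rounded just once: 4 significant figures.
Sliding speed v = 696.8 mm/s = 0.6968 m/s. The distance L = v·t = 0.6968 m/s × 347.9 s = 242.4 m.
Hardness H = 8268 MPa = 8.268e+09 Pa.
Contact area A = 659.6 mm² = 6.596e-04 m².
SI base units throughout: W = 43.78 N, H = 8.268e+09 Pa, K = 1.334e-03.
Wear volume V = K·W·L/H = 1.334e-03 · 43.78 · 242.4 / 8.268e+09 = 1.712e-09 m³.
Wear depth h = V/A = 1.712e-09 / 6.596e-04 = 2.596e-06 m.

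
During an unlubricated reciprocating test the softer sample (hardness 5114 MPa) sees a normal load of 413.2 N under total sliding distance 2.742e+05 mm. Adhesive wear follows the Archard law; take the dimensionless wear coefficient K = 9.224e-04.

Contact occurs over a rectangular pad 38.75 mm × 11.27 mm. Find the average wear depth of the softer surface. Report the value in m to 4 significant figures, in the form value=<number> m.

Quoted intermediates are rounded — the computation runs at full precision; rounded once at the end: 4 significant digits.
Convert: Distance covered L = 2.742e+05 mm = 274.2 m.
Convert: Hardness H = 5114 MPa = 5.114e+09 Pa.
Convert: Pad sides 38.75 mm × 11.27 mm = 0.03875 m × 0.01127 m. Contact area A = 0.03875 m × 0.01127 m = 4.367e-04 m².
SI base units throughout: W = 413.2 N, H = 5.114e+09 Pa, K = 9.224e-04.
Wear volume V = K·W·L/H = 9.224e-04 · 413.2 · 274.2 / 5.114e+09 = 2.044e-08 m³.
Mean depth h = V/A = 2.044e-08 / 4.367e-04 = 4.679e-05 m.

value=4.679e-05 m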